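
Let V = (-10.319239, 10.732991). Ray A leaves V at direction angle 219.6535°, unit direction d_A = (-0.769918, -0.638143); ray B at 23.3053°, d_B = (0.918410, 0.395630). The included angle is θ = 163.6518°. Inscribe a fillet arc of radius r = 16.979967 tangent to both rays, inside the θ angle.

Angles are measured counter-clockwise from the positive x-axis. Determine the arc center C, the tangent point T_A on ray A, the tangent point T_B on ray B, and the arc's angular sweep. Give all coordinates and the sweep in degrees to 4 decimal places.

bisector direction at 301.4794° = (0.522192,-0.852828)
center distance |VC| = r/sin(θ/2) = 16.979967/sin(81.8259°) = 17.154244
C = V + |VC|·bis = (-1.3614,-3.8966)
T_A = V + ((C−V)·d_A)·d_A = V + 2.4390·d_A = (-12.1971,9.1765)
T_B = V + ((C−V)·d_B)·d_B = V + 2.4390·d_B = (-8.0792,11.6979)
sweep = 180° − θ = 16.3482°

center=(-1.3614,-3.8966) T_A=(-12.1971,9.1765) T_B=(-8.0792,11.6979) sweep=16.3482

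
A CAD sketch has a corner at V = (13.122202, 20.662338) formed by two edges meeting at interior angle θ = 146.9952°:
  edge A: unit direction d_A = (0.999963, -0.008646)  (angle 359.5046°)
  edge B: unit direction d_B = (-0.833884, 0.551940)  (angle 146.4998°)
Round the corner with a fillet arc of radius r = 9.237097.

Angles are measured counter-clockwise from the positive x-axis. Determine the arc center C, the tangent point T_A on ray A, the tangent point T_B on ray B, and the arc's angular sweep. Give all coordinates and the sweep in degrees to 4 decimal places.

center=(15.9385,29.8754) T_A=(15.8587,20.6387) T_B=(10.8402,22.1728) sweep=33.0048

bisector direction at 73.0022° = (0.292335,0.956316)
center distance |VC| = r/sin(θ/2) = 9.237097/sin(73.4976°) = 9.633940
C = V + |VC|·bis = (15.9385,29.8754)
T_A = V + ((C−V)·d_A)·d_A = V + 2.7366·d_A = (15.8587,20.6387)
T_B = V + ((C−V)·d_B)·d_B = V + 2.7366·d_B = (10.8402,22.1728)
sweep = 180° − θ = 33.0048°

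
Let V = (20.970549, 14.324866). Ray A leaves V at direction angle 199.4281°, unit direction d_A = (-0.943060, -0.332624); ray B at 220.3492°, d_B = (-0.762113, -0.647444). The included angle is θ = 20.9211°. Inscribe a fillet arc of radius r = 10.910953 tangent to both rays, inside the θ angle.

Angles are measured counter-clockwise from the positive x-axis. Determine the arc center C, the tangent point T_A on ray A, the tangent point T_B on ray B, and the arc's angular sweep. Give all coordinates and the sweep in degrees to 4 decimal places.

center=(-31.1325,-15.6220) T_A=(-34.7617,-5.3323) T_B=(-24.0682,-23.9373) sweep=159.0789

bisector direction at 209.8887° = (-0.866995,-0.498316)
center distance |VC| = r/sin(θ/2) = 10.910953/sin(10.4605°) = 60.096081
C = V + |VC|·bis = (-31.1325,-15.6220)
T_A = V + ((C−V)·d_A)·d_A = V + 59.0973·d_A = (-34.7617,-5.3323)
T_B = V + ((C−V)·d_B)·d_B = V + 59.0973·d_B = (-24.0682,-23.9373)
sweep = 180° − θ = 159.0789°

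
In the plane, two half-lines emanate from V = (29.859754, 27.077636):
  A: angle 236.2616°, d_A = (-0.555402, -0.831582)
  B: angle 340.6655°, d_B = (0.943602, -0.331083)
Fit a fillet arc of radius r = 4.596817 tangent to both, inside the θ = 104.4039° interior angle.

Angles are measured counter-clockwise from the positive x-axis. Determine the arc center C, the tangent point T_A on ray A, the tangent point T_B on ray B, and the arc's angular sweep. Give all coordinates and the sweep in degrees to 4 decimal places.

bisector direction at 288.4635° = (0.316701,-0.948525)
center distance |VC| = r/sin(θ/2) = 4.596817/sin(52.2019°) = 5.817461
C = V + |VC|·bis = (31.7022,21.5596)
T_A = V + ((C−V)·d_A)·d_A = V + 3.5654·d_A = (27.8795,24.1127)
T_B = V + ((C−V)·d_B)·d_B = V + 3.5654·d_B = (33.2241,25.8972)
sweep = 180° − θ = 75.5961°

center=(31.7022,21.5596) T_A=(27.8795,24.1127) T_B=(33.2241,25.8972) sweep=75.5961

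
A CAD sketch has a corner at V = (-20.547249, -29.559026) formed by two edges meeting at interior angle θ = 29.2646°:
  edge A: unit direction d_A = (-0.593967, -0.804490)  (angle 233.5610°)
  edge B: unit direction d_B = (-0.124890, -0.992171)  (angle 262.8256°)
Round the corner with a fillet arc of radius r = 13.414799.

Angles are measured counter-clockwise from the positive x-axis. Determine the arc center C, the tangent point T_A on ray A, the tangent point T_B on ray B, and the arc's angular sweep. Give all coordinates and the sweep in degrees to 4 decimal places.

center=(-40.2740,-78.8628) T_A=(-51.0661,-70.8949) T_B=(-26.9643,-80.5382) sweep=150.7354

bisector direction at 248.1933° = (-0.371476,-0.928442)
center distance |VC| = r/sin(θ/2) = 13.414799/sin(14.6323°) = 53.103761
C = V + |VC|·bis = (-40.2740,-78.8628)
T_A = V + ((C−V)·d_A)·d_A = V + 51.3814·d_A = (-51.0661,-70.8949)
T_B = V + ((C−V)·d_B)·d_B = V + 51.3814·d_B = (-26.9643,-80.5382)
sweep = 180° − θ = 150.7354°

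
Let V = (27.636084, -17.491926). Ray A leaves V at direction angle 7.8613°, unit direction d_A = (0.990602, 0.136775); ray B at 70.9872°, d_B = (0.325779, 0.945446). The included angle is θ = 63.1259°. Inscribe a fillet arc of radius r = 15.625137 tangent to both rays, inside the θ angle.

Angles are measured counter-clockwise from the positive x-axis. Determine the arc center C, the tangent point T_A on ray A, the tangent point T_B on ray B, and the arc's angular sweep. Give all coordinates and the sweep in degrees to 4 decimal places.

center=(50.6950,1.4653) T_A=(52.8322,-14.0130) T_B=(35.9223,6.5556) sweep=116.8741

bisector direction at 39.4243° = (0.772465,0.635058)
center distance |VC| = r/sin(θ/2) = 15.625137/sin(31.5630°) = 29.851149
C = V + |VC|·bis = (50.6950,1.4653)
T_A = V + ((C−V)·d_A)·d_A = V + 25.4351·d_A = (52.8322,-14.0130)
T_B = V + ((C−V)·d_B)·d_B = V + 25.4351·d_B = (35.9223,6.5556)
sweep = 180° − θ = 116.8741°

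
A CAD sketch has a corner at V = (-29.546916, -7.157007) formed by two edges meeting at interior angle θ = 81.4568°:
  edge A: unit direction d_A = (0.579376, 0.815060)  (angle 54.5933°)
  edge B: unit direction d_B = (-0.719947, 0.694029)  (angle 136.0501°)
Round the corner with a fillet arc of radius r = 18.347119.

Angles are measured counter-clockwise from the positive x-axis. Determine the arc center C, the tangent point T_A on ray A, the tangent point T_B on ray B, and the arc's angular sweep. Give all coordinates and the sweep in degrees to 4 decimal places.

bisector direction at 95.3217° = (-0.092748,0.995690)
center distance |VC| = r/sin(θ/2) = 18.347119/sin(40.7284°) = 28.119306
C = V + |VC|·bis = (-32.1549,20.8411)
T_A = V + ((C−V)·d_A)·d_A = V + 21.3091·d_A = (-17.2009,10.2112)
T_B = V + ((C−V)·d_B)·d_B = V + 21.3091·d_B = (-44.8884,7.6321)
sweep = 180° − θ = 98.5432°

center=(-32.1549,20.8411) T_A=(-17.2009,10.2112) T_B=(-44.8884,7.6321) sweep=98.5432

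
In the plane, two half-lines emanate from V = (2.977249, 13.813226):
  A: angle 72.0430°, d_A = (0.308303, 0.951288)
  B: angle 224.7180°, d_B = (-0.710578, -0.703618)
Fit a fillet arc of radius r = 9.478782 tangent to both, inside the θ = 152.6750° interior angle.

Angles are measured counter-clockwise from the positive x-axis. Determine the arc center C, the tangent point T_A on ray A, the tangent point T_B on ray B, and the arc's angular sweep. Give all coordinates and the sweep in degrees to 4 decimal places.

bisector direction at 148.3805° = (-0.851549,0.524276)
center distance |VC| = r/sin(θ/2) = 9.478782/sin(76.3375°) = 9.754805
C = V + |VC|·bis = (-5.3294,18.9274)
T_A = V + ((C−V)·d_A)·d_A = V + 2.3041·d_A = (3.6876,16.0051)
T_B = V + ((C−V)·d_B)·d_B = V + 2.3041·d_B = (1.3400,12.1920)
sweep = 180° − θ = 27.3250°

center=(-5.3294,18.9274) T_A=(3.6876,16.0051) T_B=(1.3400,12.1920) sweep=27.3250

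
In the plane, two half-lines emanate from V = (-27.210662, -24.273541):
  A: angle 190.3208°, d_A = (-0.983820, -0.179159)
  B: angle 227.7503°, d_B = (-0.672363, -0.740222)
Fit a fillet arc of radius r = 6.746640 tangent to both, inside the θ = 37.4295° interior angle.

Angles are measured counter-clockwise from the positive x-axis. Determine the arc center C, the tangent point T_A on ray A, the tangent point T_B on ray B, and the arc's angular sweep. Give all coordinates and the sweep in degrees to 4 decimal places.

bisector direction at 209.0355° = (-0.874319,-0.485352)
center distance |VC| = r/sin(θ/2) = 6.746640/sin(18.7147°) = 21.026949
C = V + |VC|·bis = (-45.5949,-34.4790)
T_A = V + ((C−V)·d_A)·d_A = V + 19.9152·d_A = (-46.8036,-27.8415)
T_B = V + ((C−V)·d_B)·d_B = V + 19.9152·d_B = (-40.6009,-39.0152)
sweep = 180° − θ = 142.5705°

center=(-45.5949,-34.4790) T_A=(-46.8036,-27.8415) T_B=(-40.6009,-39.0152) sweep=142.5705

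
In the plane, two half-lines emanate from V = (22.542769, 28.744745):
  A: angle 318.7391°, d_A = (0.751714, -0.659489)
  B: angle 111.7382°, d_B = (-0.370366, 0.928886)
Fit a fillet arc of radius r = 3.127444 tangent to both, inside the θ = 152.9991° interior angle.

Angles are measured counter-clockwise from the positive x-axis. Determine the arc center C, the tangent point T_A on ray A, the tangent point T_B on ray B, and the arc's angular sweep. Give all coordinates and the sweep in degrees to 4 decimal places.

center=(25.1697,30.6005) T_A=(23.1072,28.2496) T_B=(22.2647,29.4422) sweep=27.0009

bisector direction at 35.2387° = (0.816756,0.576983)
center distance |VC| = r/sin(θ/2) = 3.127444/sin(76.4995°) = 3.216317
C = V + |VC|·bis = (25.1697,30.6005)
T_A = V + ((C−V)·d_A)·d_A = V + 0.7509·d_A = (23.1072,28.2496)
T_B = V + ((C−V)·d_B)·d_B = V + 0.7509·d_B = (22.2647,29.4422)
sweep = 180° − θ = 27.0009°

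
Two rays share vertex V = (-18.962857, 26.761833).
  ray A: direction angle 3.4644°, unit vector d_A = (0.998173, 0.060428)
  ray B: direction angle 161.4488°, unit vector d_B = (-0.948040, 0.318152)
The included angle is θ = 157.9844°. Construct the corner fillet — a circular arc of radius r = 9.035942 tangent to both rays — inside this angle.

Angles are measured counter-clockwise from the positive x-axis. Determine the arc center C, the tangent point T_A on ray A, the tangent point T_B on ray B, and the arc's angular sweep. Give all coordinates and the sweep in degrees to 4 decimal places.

bisector direction at 82.4566° = (0.131277,0.991346)
center distance |VC| = r/sin(θ/2) = 9.035942/sin(78.9922°) = 9.205309
C = V + |VC|·bis = (-17.7544,35.8875)
T_A = V + ((C−V)·d_A)·d_A = V + 1.7577·d_A = (-17.2084,26.8680)
T_B = V + ((C−V)·d_B)·d_B = V + 1.7577·d_B = (-20.6292,27.3210)
sweep = 180° − θ = 22.0156°

center=(-17.7544,35.8875) T_A=(-17.2084,26.8680) T_B=(-20.6292,27.3210) sweep=22.0156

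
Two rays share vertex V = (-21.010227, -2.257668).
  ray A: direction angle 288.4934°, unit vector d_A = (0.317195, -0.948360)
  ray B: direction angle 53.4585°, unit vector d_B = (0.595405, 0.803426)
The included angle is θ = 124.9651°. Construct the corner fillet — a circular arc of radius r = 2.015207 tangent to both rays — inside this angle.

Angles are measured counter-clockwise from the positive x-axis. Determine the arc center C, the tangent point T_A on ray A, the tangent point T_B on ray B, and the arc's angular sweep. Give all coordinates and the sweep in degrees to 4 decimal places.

bisector direction at 350.9760° = (0.987623,-0.156849)
center distance |VC| = r/sin(θ/2) = 2.015207/sin(62.4826°) = 2.272268
C = V + |VC|·bis = (-18.7661,-2.6141)
T_A = V + ((C−V)·d_A)·d_A = V + 1.0498·d_A = (-20.6772,-3.2533)
T_B = V + ((C−V)·d_B)·d_B = V + 1.0498·d_B = (-20.3852,-1.4142)
sweep = 180° − θ = 55.0349°

center=(-18.7661,-2.6141) T_A=(-20.6772,-3.2533) T_B=(-20.3852,-1.4142) sweep=55.0349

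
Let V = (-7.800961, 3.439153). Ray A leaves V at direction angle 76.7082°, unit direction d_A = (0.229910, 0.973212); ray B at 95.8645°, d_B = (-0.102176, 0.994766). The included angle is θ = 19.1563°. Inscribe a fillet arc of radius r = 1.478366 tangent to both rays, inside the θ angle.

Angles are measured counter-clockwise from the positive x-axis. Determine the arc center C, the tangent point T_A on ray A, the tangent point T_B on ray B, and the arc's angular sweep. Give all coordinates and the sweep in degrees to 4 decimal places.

bisector direction at 86.2864° = (0.064770,0.997900)
center distance |VC| = r/sin(θ/2) = 1.478366/sin(9.5782°) = 8.884800
C = V + |VC|·bis = (-7.2255,12.3053)
T_A = V + ((C−V)·d_A)·d_A = V + 8.7609·d_A = (-5.7867,11.9654)
T_B = V + ((C−V)·d_B)·d_B = V + 8.7609·d_B = (-8.6961,12.1542)
sweep = 180° − θ = 160.8437°

center=(-7.2255,12.3053) T_A=(-5.7867,11.9654) T_B=(-8.6961,12.1542) sweep=160.8437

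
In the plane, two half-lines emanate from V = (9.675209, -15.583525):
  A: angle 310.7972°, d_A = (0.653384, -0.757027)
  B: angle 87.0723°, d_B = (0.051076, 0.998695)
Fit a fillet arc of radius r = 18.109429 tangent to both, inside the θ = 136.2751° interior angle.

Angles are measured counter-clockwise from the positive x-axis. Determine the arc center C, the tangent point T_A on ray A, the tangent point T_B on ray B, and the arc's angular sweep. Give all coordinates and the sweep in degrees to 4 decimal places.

center=(28.1321,-9.2518) T_A=(14.4228,-21.0842) T_B=(10.0463,-8.3268) sweep=43.7249

bisector direction at 18.9348° = (0.945889,0.324491)
center distance |VC| = r/sin(θ/2) = 18.109429/sin(68.1376°) = 19.512778
C = V + |VC|·bis = (28.1321,-9.2518)
T_A = V + ((C−V)·d_A)·d_A = V + 7.2662·d_A = (14.4228,-21.0842)
T_B = V + ((C−V)·d_B)·d_B = V + 7.2662·d_B = (10.0463,-8.3268)
sweep = 180° − θ = 43.7249°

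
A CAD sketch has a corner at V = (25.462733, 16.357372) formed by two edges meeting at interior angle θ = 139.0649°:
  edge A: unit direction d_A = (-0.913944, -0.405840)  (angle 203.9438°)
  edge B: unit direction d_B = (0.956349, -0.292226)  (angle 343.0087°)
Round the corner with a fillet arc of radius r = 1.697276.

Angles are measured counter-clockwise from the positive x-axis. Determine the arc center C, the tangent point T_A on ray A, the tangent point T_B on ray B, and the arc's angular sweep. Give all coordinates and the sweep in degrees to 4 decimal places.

bisector direction at 273.4762° = (0.060635,-0.998160)
center distance |VC| = r/sin(θ/2) = 1.697276/sin(69.5324°) = 1.811644
C = V + |VC|·bis = (25.5726,14.5491)
T_A = V + ((C−V)·d_A)·d_A = V + 0.6335·d_A = (24.8838,16.1003)
T_B = V + ((C−V)·d_B)·d_B = V + 0.6335·d_B = (26.0686,16.1722)
sweep = 180° − θ = 40.9351°

center=(25.5726,14.5491) T_A=(24.8838,16.1003) T_B=(26.0686,16.1722) sweep=40.9351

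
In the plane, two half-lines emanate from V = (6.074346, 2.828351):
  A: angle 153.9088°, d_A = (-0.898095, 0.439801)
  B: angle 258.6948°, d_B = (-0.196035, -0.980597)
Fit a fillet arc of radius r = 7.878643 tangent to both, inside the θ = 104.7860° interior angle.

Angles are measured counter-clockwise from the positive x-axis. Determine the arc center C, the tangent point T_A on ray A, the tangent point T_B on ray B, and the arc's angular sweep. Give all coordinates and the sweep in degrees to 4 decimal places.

center=(-2.8411,-1.5783) T_A=(0.6239,5.4975) T_B=(4.8846,-3.1228) sweep=75.2140

bisector direction at 206.3018° = (-0.896473,-0.443099)
center distance |VC| = r/sin(θ/2) = 7.878643/sin(52.3930°) = 9.945081
C = V + |VC|·bis = (-2.8411,-1.5783)
T_A = V + ((C−V)·d_A)·d_A = V + 6.0689·d_A = (0.6239,5.4975)
T_B = V + ((C−V)·d_B)·d_B = V + 6.0689·d_B = (4.8846,-3.1228)
sweep = 180° − θ = 75.2140°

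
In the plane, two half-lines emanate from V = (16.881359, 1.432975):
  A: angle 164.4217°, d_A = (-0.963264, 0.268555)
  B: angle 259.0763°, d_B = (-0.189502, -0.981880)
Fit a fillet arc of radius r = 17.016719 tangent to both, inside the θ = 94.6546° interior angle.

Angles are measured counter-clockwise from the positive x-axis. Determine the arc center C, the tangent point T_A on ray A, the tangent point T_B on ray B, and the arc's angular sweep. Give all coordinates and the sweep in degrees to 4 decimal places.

center=(-2.7998,-10.7456) T_A=(1.7701,5.6460) T_B=(13.9085,-13.9703) sweep=85.3454

bisector direction at 211.7490° = (-0.850361,-0.526199)
center distance |VC| = r/sin(θ/2) = 17.016719/sin(47.3273°) = 23.144516
C = V + |VC|·bis = (-2.7998,-10.7456)
T_A = V + ((C−V)·d_A)·d_A = V + 15.6876·d_A = (1.7701,5.6460)
T_B = V + ((C−V)·d_B)·d_B = V + 15.6876·d_B = (13.9085,-13.9703)
sweep = 180° − θ = 85.3454°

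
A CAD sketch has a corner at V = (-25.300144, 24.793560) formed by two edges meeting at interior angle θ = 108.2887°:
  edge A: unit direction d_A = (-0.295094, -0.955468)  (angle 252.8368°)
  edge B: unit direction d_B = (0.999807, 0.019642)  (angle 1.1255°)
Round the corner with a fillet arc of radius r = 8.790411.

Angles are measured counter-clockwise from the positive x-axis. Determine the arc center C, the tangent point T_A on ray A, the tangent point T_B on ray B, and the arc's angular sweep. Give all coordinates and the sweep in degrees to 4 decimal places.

center=(-18.7759,16.1296) T_A=(-27.1748,18.7236) T_B=(-18.9485,24.9183) sweep=71.7113

bisector direction at 306.9812° = (0.601552,-0.798833)
center distance |VC| = r/sin(θ/2) = 8.790411/sin(54.1444°) = 10.845728
C = V + |VC|·bis = (-18.7759,16.1296)
T_A = V + ((C−V)·d_A)·d_A = V + 6.3528·d_A = (-27.1748,18.7236)
T_B = V + ((C−V)·d_B)·d_B = V + 6.3528·d_B = (-18.9485,24.9183)
sweep = 180° − θ = 71.7113°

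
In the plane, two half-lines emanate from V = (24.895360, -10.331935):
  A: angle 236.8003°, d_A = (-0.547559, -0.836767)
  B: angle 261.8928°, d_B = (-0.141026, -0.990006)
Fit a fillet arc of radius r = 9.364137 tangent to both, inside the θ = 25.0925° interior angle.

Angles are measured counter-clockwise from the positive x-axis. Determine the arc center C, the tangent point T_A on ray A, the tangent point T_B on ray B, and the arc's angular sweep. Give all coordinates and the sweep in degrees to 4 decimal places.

center=(9.6907,-50.6689) T_A=(1.8551,-45.5415) T_B=(18.9613,-51.9895) sweep=154.9075

bisector direction at 249.3466° = (-0.352715,-0.935731)
center distance |VC| = r/sin(θ/2) = 9.364137/sin(12.5463°) = 43.107487
C = V + |VC|·bis = (9.6907,-50.6689)
T_A = V + ((C−V)·d_A)·d_A = V + 42.0781·d_A = (1.8551,-45.5415)
T_B = V + ((C−V)·d_B)·d_B = V + 42.0781·d_B = (18.9613,-51.9895)
sweep = 180° − θ = 154.9075°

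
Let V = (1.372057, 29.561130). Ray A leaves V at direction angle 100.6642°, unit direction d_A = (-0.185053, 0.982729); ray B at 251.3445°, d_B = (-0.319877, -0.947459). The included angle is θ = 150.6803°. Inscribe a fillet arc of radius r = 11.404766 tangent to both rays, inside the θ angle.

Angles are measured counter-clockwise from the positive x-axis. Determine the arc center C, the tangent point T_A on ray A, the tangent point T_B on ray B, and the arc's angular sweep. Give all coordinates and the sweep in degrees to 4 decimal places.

center=(-10.3878,30.3826) T_A=(0.8200,32.4930) T_B=(0.4177,26.7344) sweep=29.3197

bisector direction at 176.0043° = (-0.997569,0.069681)
center distance |VC| = r/sin(θ/2) = 11.404766/sin(75.3401°) = 11.788538
C = V + |VC|·bis = (-10.3878,30.3826)
T_A = V + ((C−V)·d_A)·d_A = V + 2.9834·d_A = (0.8200,32.4930)
T_B = V + ((C−V)·d_B)·d_B = V + 2.9834·d_B = (0.4177,26.7344)
sweep = 180° − θ = 29.3197°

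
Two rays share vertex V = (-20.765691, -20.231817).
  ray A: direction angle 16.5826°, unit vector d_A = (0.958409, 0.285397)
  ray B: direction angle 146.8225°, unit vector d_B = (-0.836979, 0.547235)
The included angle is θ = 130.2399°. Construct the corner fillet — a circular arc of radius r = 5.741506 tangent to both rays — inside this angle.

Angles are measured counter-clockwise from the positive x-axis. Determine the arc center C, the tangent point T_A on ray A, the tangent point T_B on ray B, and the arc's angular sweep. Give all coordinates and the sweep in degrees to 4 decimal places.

center=(-19.8524,-13.9692) T_A=(-18.2137,-19.4719) T_B=(-22.9943,-18.7747) sweep=49.7601

bisector direction at 81.7026° = (0.144312,0.989532)
center distance |VC| = r/sin(θ/2) = 5.741506/sin(65.1200°) = 6.328886
C = V + |VC|·bis = (-19.8524,-13.9692)
T_A = V + ((C−V)·d_A)·d_A = V + 2.6627·d_A = (-18.2137,-19.4719)
T_B = V + ((C−V)·d_B)·d_B = V + 2.6627·d_B = (-22.9943,-18.7747)
sweep = 180° − θ = 49.7601°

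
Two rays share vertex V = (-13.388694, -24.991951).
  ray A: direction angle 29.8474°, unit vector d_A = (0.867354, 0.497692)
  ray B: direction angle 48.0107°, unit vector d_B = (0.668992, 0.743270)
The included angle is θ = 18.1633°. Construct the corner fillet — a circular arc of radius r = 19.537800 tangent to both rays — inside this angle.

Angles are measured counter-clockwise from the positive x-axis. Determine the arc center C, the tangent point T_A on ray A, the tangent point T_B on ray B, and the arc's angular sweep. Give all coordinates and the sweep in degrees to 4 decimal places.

center=(82.9035,52.7867) T_A=(92.6273,35.8405) T_B=(68.3817,65.8573) sweep=161.8367

bisector direction at 38.9290° = (0.777925,0.628358)
center distance |VC| = r/sin(θ/2) = 19.537800/sin(9.0816°) = 123.780882
C = V + |VC|·bis = (82.9035,52.7867)
T_A = V + ((C−V)·d_A)·d_A = V + 122.2292·d_A = (92.6273,35.8405)
T_B = V + ((C−V)·d_B)·d_B = V + 122.2292·d_B = (68.3817,65.8573)
sweep = 180° − θ = 161.8367°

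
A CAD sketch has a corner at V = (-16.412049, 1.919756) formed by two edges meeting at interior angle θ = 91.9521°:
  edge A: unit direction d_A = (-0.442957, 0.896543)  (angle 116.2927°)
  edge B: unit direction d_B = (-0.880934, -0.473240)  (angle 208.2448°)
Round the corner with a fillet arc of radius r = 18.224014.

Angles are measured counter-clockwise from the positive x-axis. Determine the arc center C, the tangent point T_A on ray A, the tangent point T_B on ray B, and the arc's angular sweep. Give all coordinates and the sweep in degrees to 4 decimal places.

center=(-40.5527,9.6385) T_A=(-24.2141,17.7110) T_B=(-31.9283,-6.4156) sweep=88.0479

bisector direction at 162.2688° = (-0.952496,0.304553)
center distance |VC| = r/sin(θ/2) = 18.224014/sin(45.9761°) = 25.344594
C = V + |VC|·bis = (-40.5527,9.6385)
T_A = V + ((C−V)·d_A)·d_A = V + 17.6135·d_A = (-24.2141,17.7110)
T_B = V + ((C−V)·d_B)·d_B = V + 17.6135·d_B = (-31.9283,-6.4156)
sweep = 180° − θ = 88.0479°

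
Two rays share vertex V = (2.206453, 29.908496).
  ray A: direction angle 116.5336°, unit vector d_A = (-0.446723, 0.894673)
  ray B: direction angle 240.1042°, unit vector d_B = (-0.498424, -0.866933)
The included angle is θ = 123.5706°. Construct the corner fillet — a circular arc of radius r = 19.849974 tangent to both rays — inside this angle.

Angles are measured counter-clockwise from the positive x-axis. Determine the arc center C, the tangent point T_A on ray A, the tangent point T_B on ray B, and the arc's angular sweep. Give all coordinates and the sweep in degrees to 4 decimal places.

bisector direction at 178.3189° = (-0.999570,0.029337)
center distance |VC| = r/sin(θ/2) = 19.849974/sin(61.7853°) = 22.526527
C = V + |VC|·bis = (-20.3104,30.5693)
T_A = V + ((C−V)·d_A)·d_A = V + 10.6500·d_A = (-2.5512,39.4368)
T_B = V + ((C−V)·d_B)·d_B = V + 10.6500·d_B = (-3.1018,20.6756)
sweep = 180° − θ = 56.4294°

center=(-20.3104,30.5693) T_A=(-2.5512,39.4368) T_B=(-3.1018,20.6756) sweep=56.4294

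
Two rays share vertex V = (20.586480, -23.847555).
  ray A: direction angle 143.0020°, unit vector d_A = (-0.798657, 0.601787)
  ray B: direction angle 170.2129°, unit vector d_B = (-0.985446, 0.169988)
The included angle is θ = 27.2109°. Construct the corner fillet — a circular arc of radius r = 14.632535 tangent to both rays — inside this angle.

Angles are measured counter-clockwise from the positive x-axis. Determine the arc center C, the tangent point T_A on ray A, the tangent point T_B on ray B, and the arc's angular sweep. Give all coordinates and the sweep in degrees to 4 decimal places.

bisector direction at 156.6075° = (-0.917806,0.397029)
center distance |VC| = r/sin(θ/2) = 14.632535/sin(13.6054°) = 62.204017
C = V + |VC|·bis = (-36.5048,0.8492)
T_A = V + ((C−V)·d_A)·d_A = V + 60.4585·d_A = (-27.6991,12.5356)
T_B = V + ((C−V)·d_B)·d_B = V + 60.4585·d_B = (-38.9921,-13.5704)
sweep = 180° − θ = 152.7891°

center=(-36.5048,0.8492) T_A=(-27.6991,12.5356) T_B=(-38.9921,-13.5704) sweep=152.7891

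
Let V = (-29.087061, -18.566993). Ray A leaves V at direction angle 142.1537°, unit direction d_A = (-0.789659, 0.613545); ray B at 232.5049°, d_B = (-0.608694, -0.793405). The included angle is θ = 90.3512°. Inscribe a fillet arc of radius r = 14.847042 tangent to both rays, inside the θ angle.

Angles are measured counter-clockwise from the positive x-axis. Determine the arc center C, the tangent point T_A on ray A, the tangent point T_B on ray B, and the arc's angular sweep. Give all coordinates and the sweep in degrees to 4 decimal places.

bisector direction at 187.3293° = (-0.991829,-0.127572)
center distance |VC| = r/sin(θ/2) = 14.847042/sin(45.1756°) = 20.932832
C = V + |VC|·bis = (-49.8489,-21.2374)
T_A = V + ((C−V)·d_A)·d_A = V + 14.7563·d_A = (-40.7395,-9.5133)
T_B = V + ((C−V)·d_B)·d_B = V + 14.7563·d_B = (-38.0691,-30.2747)
sweep = 180° − θ = 89.6488°

center=(-49.8489,-21.2374) T_A=(-40.7395,-9.5133) T_B=(-38.0691,-30.2747) sweep=89.6488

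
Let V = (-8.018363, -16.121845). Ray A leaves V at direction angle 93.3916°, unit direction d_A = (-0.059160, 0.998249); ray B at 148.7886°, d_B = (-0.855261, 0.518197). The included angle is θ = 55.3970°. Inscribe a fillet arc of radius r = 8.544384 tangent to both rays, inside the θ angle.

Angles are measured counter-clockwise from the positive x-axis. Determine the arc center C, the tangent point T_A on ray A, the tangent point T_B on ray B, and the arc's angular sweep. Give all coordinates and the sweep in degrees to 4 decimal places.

bisector direction at 121.0901° = (-0.516385,0.856356)
center distance |VC| = r/sin(θ/2) = 8.544384/sin(27.6985°) = 18.382180
C = V + |VC|·bis = (-17.5107,-0.3801)
T_A = V + ((C−V)·d_A)·d_A = V + 16.2757·d_A = (-8.9812,0.1253)
T_B = V + ((C−V)·d_B)·d_B = V + 16.2757·d_B = (-21.9383,-7.6878)
sweep = 180° − θ = 124.6030°

center=(-17.5107,-0.3801) T_A=(-8.9812,0.1253) T_B=(-21.9383,-7.6878) sweep=124.6030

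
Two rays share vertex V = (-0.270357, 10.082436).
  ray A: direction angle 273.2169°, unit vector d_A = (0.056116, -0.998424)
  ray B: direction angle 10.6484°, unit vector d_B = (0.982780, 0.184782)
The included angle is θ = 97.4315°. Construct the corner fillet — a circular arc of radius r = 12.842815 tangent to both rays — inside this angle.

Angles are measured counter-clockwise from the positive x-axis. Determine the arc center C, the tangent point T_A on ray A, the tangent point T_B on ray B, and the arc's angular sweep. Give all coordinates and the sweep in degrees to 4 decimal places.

bisector direction at 321.9327° = (0.787287,-0.616587)
center distance |VC| = r/sin(θ/2) = 12.842815/sin(48.7157°) = 17.090813
C = V + |VC|·bis = (13.1850,-0.4555)
T_A = V + ((C−V)·d_A)·d_A = V + 11.2764·d_A = (0.3624,-1.1762)
T_B = V + ((C−V)·d_B)·d_B = V + 11.2764·d_B = (10.8119,12.1661)
sweep = 180° − θ = 82.5685°

center=(13.1850,-0.4555) T_A=(0.3624,-1.1762) T_B=(10.8119,12.1661) sweep=82.5685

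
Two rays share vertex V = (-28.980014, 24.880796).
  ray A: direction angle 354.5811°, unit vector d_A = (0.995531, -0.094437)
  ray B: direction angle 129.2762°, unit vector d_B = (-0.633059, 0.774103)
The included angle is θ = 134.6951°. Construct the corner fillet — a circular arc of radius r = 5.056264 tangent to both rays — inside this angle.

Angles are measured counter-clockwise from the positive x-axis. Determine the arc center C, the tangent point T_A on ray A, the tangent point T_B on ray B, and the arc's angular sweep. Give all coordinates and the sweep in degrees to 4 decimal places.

center=(-26.4018,29.7152) T_A=(-26.8793,24.6815) T_B=(-30.3159,26.5143) sweep=45.3049

bisector direction at 61.9287° = (0.470571,0.882362)
center distance |VC| = r/sin(θ/2) = 5.056264/sin(67.3475°) = 5.478919
C = V + |VC|·bis = (-26.4018,29.7152)
T_A = V + ((C−V)·d_A)·d_A = V + 2.1102·d_A = (-26.8793,24.6815)
T_B = V + ((C−V)·d_B)·d_B = V + 2.1102·d_B = (-30.3159,26.5143)
sweep = 180° − θ = 45.3049°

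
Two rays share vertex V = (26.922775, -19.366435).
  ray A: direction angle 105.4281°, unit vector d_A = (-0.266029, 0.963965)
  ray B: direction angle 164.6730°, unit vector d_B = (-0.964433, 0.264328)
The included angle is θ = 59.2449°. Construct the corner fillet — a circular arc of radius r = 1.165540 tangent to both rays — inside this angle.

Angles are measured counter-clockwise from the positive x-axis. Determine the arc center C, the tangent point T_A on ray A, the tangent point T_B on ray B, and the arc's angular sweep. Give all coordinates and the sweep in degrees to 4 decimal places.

center=(25.2539,-17.7005) T_A=(26.3775,-17.3905) T_B=(24.9458,-18.8246) sweep=120.7551

bisector direction at 135.0506° = (-0.707730,0.706483)
center distance |VC| = r/sin(θ/2) = 1.165540/sin(29.6225°) = 2.358044
C = V + |VC|·bis = (25.2539,-17.7005)
T_A = V + ((C−V)·d_A)·d_A = V + 2.0499·d_A = (26.3775,-17.3905)
T_B = V + ((C−V)·d_B)·d_B = V + 2.0499·d_B = (24.9458,-18.8246)
sweep = 180° − θ = 120.7551°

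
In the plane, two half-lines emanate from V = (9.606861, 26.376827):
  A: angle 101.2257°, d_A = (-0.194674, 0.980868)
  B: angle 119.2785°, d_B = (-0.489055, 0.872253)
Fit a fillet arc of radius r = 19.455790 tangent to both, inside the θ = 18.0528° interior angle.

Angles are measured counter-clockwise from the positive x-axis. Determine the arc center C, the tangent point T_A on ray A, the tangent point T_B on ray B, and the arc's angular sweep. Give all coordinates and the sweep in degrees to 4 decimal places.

bisector direction at 110.2521° = (-0.346151,0.938179)
center distance |VC| = r/sin(θ/2) = 19.455790/sin(9.0264°) = 124.009476
C = V + |VC|·bis = (-33.3192,142.7199)
T_A = V + ((C−V)·d_A)·d_A = V + 122.4738·d_A = (-14.2356,146.5074)
T_B = V + ((C−V)·d_B)·d_B = V + 122.4738·d_B = (-50.2896,133.2049)
sweep = 180° − θ = 161.9472°

center=(-33.3192,142.7199) T_A=(-14.2356,146.5074) T_B=(-50.2896,133.2049) sweep=161.9472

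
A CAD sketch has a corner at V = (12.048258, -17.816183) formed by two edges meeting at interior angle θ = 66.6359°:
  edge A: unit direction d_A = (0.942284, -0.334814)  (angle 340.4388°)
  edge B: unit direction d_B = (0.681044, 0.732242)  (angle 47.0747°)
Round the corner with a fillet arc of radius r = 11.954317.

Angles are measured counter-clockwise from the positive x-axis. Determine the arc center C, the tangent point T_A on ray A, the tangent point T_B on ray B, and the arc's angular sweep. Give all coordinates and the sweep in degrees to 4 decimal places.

bisector direction at 13.7568° = (0.971314,0.237800)
center distance |VC| = r/sin(θ/2) = 11.954317/sin(33.3180°) = 21.763429
C = V + |VC|·bis = (33.1874,-12.6408)
T_A = V + ((C−V)·d_A)·d_A = V + 18.1863·d_A = (29.1849,-23.9052)
T_B = V + ((C−V)·d_B)·d_B = V + 18.1863·d_B = (24.4339,-4.4994)
sweep = 180° − θ = 113.3641°

center=(33.1874,-12.6408) T_A=(29.1849,-23.9052) T_B=(24.4339,-4.4994) sweep=113.3641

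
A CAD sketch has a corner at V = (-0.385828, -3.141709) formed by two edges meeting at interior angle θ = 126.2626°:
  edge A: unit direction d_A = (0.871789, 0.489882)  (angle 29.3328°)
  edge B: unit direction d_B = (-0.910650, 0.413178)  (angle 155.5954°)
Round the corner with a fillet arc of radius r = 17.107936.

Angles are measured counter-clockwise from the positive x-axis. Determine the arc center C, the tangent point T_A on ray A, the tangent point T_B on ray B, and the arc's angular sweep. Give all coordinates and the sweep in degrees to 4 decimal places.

center=(-1.2104,16.0189) T_A=(7.1705,1.1044) T_B=(-8.2790,0.4396) sweep=53.7374

bisector direction at 92.4641° = (-0.042993,0.999075)
center distance |VC| = r/sin(θ/2) = 17.107936/sin(63.1313°) = 19.178342
C = V + |VC|·bis = (-1.2104,16.0189)
T_A = V + ((C−V)·d_A)·d_A = V + 8.6676·d_A = (7.1705,1.1044)
T_B = V + ((C−V)·d_B)·d_B = V + 8.6676·d_B = (-8.2790,0.4396)
sweep = 180° − θ = 53.7374°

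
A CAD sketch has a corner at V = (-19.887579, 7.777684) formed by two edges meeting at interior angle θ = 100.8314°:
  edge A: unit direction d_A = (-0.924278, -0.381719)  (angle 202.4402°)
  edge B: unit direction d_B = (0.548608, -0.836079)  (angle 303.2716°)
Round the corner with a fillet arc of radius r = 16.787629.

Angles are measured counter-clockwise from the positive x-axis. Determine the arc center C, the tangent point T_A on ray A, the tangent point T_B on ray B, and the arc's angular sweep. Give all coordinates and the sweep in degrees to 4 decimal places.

bisector direction at 252.8559° = (-0.294776,-0.955566)
center distance |VC| = r/sin(θ/2) = 16.787629/sin(50.4157°) = 21.782656
C = V + |VC|·bis = (-26.3086,-13.0371)
T_A = V + ((C−V)·d_A)·d_A = V + 13.8802·d_A = (-32.7167,2.4794)
T_B = V + ((C−V)·d_B)·d_B = V + 13.8802·d_B = (-12.2728,-3.8273)
sweep = 180° − θ = 79.1686°

center=(-26.3086,-13.0371) T_A=(-32.7167,2.4794) T_B=(-12.2728,-3.8273) sweep=79.1686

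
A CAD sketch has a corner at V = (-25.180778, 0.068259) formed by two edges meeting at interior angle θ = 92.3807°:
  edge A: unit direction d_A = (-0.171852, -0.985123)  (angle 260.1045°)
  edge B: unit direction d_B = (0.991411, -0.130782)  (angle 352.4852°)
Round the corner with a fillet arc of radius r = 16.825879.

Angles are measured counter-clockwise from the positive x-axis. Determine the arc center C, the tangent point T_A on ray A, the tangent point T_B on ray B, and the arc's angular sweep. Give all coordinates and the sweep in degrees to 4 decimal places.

bisector direction at 306.2948° = (0.591941,-0.805981)
center distance |VC| = r/sin(θ/2) = 16.825879/sin(46.1904°) = 23.316050
C = V + |VC|·bis = (-11.3791,-18.7240)
T_A = V + ((C−V)·d_A)·d_A = V + 16.1409·d_A = (-27.9546,-15.8325)
T_B = V + ((C−V)·d_B)·d_B = V + 16.1409·d_B = (-9.1785,-2.0427)
sweep = 180° − θ = 87.6193°

center=(-11.3791,-18.7240) T_A=(-27.9546,-15.8325) T_B=(-9.1785,-2.0427) sweep=87.6193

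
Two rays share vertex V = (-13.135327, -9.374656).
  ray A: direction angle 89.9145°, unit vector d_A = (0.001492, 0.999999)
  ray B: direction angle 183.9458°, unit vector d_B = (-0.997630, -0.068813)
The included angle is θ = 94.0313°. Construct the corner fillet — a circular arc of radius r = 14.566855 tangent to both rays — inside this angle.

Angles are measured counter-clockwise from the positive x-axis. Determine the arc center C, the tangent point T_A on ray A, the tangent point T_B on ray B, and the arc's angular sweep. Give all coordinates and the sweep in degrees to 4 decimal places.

bisector direction at 136.9302° = (-0.730522,0.682889)
center distance |VC| = r/sin(θ/2) = 14.566855/sin(47.0157°) = 19.912590
C = V + |VC|·bis = (-27.6819,4.2234)
T_A = V + ((C−V)·d_A)·d_A = V + 13.5764·d_A = (-13.1151,4.2017)
T_B = V + ((C−V)·d_B)·d_B = V + 13.5764·d_B = (-26.6795,-10.3089)
sweep = 180° − θ = 85.9687°

center=(-27.6819,4.2234) T_A=(-13.1151,4.2017) T_B=(-26.6795,-10.3089) sweep=85.9687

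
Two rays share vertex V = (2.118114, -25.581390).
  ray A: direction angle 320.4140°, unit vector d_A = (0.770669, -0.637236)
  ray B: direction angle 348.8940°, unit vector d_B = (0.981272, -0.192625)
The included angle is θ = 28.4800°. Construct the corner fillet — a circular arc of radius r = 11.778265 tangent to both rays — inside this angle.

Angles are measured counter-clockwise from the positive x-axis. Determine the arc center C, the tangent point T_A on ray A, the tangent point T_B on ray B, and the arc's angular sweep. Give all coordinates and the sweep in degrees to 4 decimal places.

center=(45.3911,-46.0790) T_A=(37.8856,-55.1561) T_B=(47.6599,-34.5213) sweep=151.5200

bisector direction at 334.6540° = (0.903739,-0.428084)
center distance |VC| = r/sin(θ/2) = 11.778265/sin(14.2400°) = 47.882216
C = V + |VC|·bis = (45.3911,-46.0790)
T_A = V + ((C−V)·d_A)·d_A = V + 46.4110·d_A = (37.8856,-55.1561)
T_B = V + ((C−V)·d_B)·d_B = V + 46.4110·d_B = (47.6599,-34.5213)
sweep = 180° − θ = 151.5200°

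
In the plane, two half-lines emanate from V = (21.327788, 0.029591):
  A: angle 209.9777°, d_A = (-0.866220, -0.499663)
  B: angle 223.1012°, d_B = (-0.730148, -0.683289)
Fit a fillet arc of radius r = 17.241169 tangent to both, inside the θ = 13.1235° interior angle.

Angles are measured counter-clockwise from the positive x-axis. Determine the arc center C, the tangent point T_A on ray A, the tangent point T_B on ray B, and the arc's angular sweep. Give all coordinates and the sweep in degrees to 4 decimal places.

bisector direction at 216.5395° = (-0.803447,-0.595376)
center distance |VC| = r/sin(θ/2) = 17.241169/sin(6.5617°) = 150.875745
C = V + |VC|·bis = (-99.8929,-89.7982)
T_A = V + ((C−V)·d_A)·d_A = V + 149.8874·d_A = (-108.5077,-74.8636)
T_B = V + ((C−V)·d_B)·d_B = V + 149.8874·d_B = (-88.1122,-102.3868)
sweep = 180° − θ = 166.8765°

center=(-99.8929,-89.7982) T_A=(-108.5077,-74.8636) T_B=(-88.1122,-102.3868) sweep=166.8765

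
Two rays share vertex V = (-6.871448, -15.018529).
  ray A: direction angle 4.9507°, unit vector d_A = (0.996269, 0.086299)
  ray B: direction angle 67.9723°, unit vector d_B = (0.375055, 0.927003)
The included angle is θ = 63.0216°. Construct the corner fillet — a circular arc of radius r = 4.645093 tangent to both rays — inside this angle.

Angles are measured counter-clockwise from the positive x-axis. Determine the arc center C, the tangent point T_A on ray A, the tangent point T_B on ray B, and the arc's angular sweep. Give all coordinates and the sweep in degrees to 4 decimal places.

bisector direction at 36.4615° = (0.804256,0.594282)
center distance |VC| = r/sin(θ/2) = 4.645093/sin(31.5108°) = 8.887421
C = V + |VC|·bis = (0.2763,-9.7369)
T_A = V + ((C−V)·d_A)·d_A = V + 7.5769·d_A = (0.6772,-14.3647)
T_B = V + ((C−V)·d_B)·d_B = V + 7.5769·d_B = (-4.0297,-7.9947)
sweep = 180° − θ = 116.9784°

center=(0.2763,-9.7369) T_A=(0.6772,-14.3647) T_B=(-4.0297,-7.9947) sweep=116.9784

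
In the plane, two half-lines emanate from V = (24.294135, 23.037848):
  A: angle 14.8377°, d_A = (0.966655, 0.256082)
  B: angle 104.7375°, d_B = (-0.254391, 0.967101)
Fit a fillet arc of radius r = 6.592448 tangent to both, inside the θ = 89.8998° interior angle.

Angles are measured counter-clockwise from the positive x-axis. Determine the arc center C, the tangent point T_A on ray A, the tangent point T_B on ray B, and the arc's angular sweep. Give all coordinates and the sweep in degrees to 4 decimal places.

center=(28.9897,31.1016) T_A=(30.6779,24.7290) T_B=(22.6141,29.4246) sweep=90.1002

bisector direction at 59.7876° = (0.503207,0.864166)
center distance |VC| = r/sin(θ/2) = 6.592448/sin(44.9499°) = 9.331292
C = V + |VC|·bis = (28.9897,31.1016)
T_A = V + ((C−V)·d_A)·d_A = V + 6.6040·d_A = (30.6779,24.7290)
T_B = V + ((C−V)·d_B)·d_B = V + 6.6040·d_B = (22.6141,29.4246)
sweep = 180° − θ = 90.1002°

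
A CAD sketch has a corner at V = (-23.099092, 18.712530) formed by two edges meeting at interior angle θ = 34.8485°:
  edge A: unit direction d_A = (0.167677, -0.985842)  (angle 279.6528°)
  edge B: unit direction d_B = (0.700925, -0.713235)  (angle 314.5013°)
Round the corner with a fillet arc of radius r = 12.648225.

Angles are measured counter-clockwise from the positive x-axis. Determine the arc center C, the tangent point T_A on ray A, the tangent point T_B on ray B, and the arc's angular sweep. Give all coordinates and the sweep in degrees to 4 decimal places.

bisector direction at 297.0771° = (0.455188,-0.890395)
center distance |VC| = r/sin(θ/2) = 12.648225/sin(17.4243°) = 42.238943
C = V + |VC|·bis = (-3.8724,-18.8968)
T_A = V + ((C−V)·d_A)·d_A = V + 40.3008·d_A = (-16.3416,-21.0176)
T_B = V + ((C−V)·d_B)·d_B = V + 40.3008·d_B = (5.1487,-10.0314)
sweep = 180° − θ = 145.1515°

center=(-3.8724,-18.8968) T_A=(-16.3416,-21.0176) T_B=(5.1487,-10.0314) sweep=145.1515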